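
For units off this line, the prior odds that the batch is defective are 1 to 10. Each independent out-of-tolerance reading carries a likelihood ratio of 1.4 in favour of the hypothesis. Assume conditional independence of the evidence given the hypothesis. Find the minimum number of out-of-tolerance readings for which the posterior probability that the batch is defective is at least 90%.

14

Prior odds = 0.1.
Likelihood ratio per out-of-tolerance reading = 1.4.
Target odds: 0.9 ÷ 0.1 = 9.
Need 0.1 × 1.4ⁿ ≥ 9, i.e. 1.4ⁿ ≥ 90.
1.4¹³ ≈79.3715 falls short of 90 but 1.4¹⁴ ≈111.12 reaches it, so n = 14.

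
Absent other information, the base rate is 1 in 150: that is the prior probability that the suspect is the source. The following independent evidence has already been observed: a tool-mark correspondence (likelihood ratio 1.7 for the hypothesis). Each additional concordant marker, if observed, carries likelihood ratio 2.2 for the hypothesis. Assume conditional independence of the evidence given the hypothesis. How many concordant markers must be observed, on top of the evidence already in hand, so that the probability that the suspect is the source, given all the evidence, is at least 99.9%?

Prior odds = (1/150)/(149/150) = 1/149.
Bayes factor of the evidence already in hand = 1.7.
Odds after that evidence = (1/149) × 1.7 = 17/1490.
Target odds = 0.999/0.001 = 999.
Need 2.2ⁿ ≥ 999 ÷ (17/1490) = 1488510/17.
2.2¹⁴ ≈62218.2 falls short of 1488510/17 but 2.2¹⁵ ≈136880 reaches it, so n = 15.

15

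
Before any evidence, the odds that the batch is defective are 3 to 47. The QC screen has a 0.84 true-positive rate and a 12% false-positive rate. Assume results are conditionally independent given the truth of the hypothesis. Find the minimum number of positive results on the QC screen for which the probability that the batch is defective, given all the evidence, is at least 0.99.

4

Prior odds = 3/47.
Likelihood ratio of a positive result = 0.84/0.12 = 7.
Target odds: 0.99 ÷ 0.01 = 99.
Need (3/47) × 7ⁿ ≥ 99, i.e. 7ⁿ ≥ 1551.
7³ = 343 falls short of 1551 but 7⁴ = 2401 reaches it, so n = 4.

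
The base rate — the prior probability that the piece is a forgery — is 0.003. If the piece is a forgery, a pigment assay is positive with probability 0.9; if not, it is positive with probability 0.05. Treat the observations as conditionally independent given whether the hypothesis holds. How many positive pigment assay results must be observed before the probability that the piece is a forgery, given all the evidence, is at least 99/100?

Prior odds: 0.003 ÷ 0.997 = 3/997.
Likelihood ratio of a positive = 0.9/0.05 = 18.
Target posterior odds = 0.99/0.01 = 99.
Require 18ⁿ ≥ 99 ÷ (3/997) = 32901.
18³ = 5832 falls short of 32901 but 18⁴ = 104976 reaches it, so n = 4.

4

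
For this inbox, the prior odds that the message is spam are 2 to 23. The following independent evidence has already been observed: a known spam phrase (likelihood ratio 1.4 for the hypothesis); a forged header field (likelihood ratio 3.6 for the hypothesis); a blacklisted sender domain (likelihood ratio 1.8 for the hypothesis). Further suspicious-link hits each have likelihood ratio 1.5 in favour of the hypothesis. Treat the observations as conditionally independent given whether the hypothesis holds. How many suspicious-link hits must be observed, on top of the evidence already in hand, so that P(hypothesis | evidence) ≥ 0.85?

Prior odds = 2/23.
Combined Bayes factor of the evidence already in hand = 1.4 × 3.6 × 1.8 = 9.072.
Odds after that evidence = (2/23) × 9.072 = 2268/2875.
Target odds = 0.85/0.15 = 17/3.
Need 1.5ⁿ ≥ 17/3 ÷ (2268/2875) = 48875/6804.
1.5⁴ = 5.0625 falls short of 48875/6804 but 1.5⁵ = 7.59375 reaches it, so n = 5.

5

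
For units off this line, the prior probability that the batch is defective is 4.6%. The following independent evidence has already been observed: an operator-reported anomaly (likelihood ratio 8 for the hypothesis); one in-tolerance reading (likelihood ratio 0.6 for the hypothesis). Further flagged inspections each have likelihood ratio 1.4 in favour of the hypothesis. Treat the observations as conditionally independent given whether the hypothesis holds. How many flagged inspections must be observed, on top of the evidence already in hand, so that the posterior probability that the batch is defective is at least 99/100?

Prior odds = 0.046/0.954 = 23/477.
Combined Bayes factor of the evidence already in hand = 8 × 0.6 = 4.8.
Odds after that evidence = (23/477) × 4.8 = 184/795.
Target odds = 0.99/0.01 = 99.
Need 1.4ⁿ ≥ 99 ÷ (184/795) = 78705/184.
1.4¹⁸ ≈426.879 falls short of 78705/184 but 1.4¹⁹ ≈597.63 reaches it, so n = 19.

19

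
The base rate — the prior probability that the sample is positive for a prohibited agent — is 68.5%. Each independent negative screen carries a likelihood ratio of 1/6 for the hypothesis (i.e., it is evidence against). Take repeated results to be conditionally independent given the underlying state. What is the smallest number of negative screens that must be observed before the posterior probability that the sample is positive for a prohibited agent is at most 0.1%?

5

Prior odds = 0.685/0.315 = 137/63.
Likelihood ratio per negative screen = 1/6.
Target posterior odds = 0.001/0.999 = 1/999.
Require (1/6)ⁿ ≤ 1/999 ÷ (137/63) = 7/15207.
(1/6)⁴ = 1/1296 is still above 7/15207 but (1/6)⁵ = 1/7776 is at or below it, so n = 5.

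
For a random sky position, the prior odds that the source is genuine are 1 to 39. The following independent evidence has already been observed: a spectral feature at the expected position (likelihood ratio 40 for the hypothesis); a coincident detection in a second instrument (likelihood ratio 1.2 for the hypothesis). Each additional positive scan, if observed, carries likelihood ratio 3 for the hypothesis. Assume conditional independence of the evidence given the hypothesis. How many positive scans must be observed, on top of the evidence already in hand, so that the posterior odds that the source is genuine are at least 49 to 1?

Prior odds = 1/39.
Combined Bayes factor of the evidence already in hand = 40 × 1.2 = 48.
Odds after that evidence = (1/39) × 48 = 16/13.
Target odds = 49.
Need 3ⁿ ≥ 49 ÷ (16/13) = 39.8125.
3³ = 27 falls short of 39.8125 but 3⁴ = 81 reaches it, so n = 4.

4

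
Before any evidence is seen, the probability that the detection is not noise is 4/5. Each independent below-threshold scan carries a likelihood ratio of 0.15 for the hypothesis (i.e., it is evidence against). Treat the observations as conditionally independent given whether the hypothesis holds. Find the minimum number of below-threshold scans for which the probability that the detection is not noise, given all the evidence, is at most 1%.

Prior odds: 0.8 ÷ 0.2 = 4.
Likelihood ratio per below-threshold scan = 0.15.
Target odds: 0.01 ÷ 0.99 = 1/99.
Require 0.15ⁿ ≤ 1/99 ÷ 4 = 1/396.
0.15³ = 0.003375 is still above 1/396 but 0.15⁴ = 81/160000 is at or below it, so n = 4.

4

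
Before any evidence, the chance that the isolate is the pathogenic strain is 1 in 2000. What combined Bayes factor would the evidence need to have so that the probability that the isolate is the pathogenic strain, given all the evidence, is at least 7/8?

13993

Prior odds = 0.0005/0.9995 = 1/1999.
Target odds = 0.875/0.125 = 7.
Required Bayes factor = 7 ÷ (1/1999) = 13993.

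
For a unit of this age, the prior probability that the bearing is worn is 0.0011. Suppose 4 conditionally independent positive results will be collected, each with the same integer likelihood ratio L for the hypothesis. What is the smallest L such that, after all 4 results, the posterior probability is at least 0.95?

12

Prior odds = 0.0011/0.9989 = 11/9989.
Target odds = 0.95/0.05 = 19.
Need L⁴ ≥ 19 ÷ (11/9989) = 189791/11.
11⁴ = 14641 < 189791/11 ≤ 20736 = 12⁴, so L = 12.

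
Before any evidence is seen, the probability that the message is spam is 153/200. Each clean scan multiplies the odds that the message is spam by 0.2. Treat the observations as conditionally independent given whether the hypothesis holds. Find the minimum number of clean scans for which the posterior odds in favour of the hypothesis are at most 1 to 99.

Prior odds = 0.765/0.235 = 153/47.
Likelihood ratio per clean scan = 0.2.
Target odds = 1/99.
Require 0.2ⁿ ≤ 1/99 ÷ (153/47) = 47/15147.
0.2³ = 0.008 is still above 47/15147 but 0.2⁴ = 0.0016 is at or below it, so n = 4.

4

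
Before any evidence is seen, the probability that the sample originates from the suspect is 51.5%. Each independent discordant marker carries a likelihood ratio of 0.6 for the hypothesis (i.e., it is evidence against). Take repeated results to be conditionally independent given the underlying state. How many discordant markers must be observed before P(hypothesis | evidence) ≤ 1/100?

10

Prior odds = 0.515/0.485 = 103/97.
Likelihood ratio per discordant marker = 0.6.
Target odds: 0.01 ÷ 0.99 = 1/99.
Need (103/97) × 0.6ⁿ ≤ 1/99, i.e. 0.6ⁿ ≤ 97/10197.
0.6⁹ = 19683/1953125 is still above 97/10197 but 0.6¹⁰ = 59049/9765625 is at or below it, so n = 10.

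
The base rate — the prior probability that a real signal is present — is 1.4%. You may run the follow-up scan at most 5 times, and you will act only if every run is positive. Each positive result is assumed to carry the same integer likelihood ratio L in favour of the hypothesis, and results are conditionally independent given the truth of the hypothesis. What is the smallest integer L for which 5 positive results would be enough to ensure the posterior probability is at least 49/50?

Prior odds = 0.014/0.986 = 7/493.
Target odds = 0.98/0.02 = 49.
Need L⁵ ≥ 49 ÷ (7/493) = 3451.
5⁵ = 3125 < 3451 ≤ 7776 = 6⁵, so L = 6.

6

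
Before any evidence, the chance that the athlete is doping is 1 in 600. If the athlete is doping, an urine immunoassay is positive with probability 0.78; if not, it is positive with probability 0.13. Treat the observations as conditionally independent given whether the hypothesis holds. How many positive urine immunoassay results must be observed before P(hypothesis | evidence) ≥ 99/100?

7

Prior odds = (1/600)/(599/600) = 1/599.
Likelihood ratio of a positive = 0.78/0.13 = 6.
Target odds: 0.99 ÷ 0.01 = 99.
Require 6ⁿ ≥ 99 ÷ (1/599) = 59301.
6⁶ = 46656 falls short of 59301 but 6⁷ = 279936 reaches it, so n = 7.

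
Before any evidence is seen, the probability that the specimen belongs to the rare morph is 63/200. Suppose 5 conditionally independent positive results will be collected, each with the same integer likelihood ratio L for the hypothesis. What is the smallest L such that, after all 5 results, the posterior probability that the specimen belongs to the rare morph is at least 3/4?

Prior odds = 0.315/0.685 = 63/137.
Target odds = 0.75/0.25 = 3.
Need L⁵ ≥ 3 ÷ (63/137) = 137/21.
1⁵ = 1 < 137/21 ≤ 32 = 2⁵, so L = 2.

2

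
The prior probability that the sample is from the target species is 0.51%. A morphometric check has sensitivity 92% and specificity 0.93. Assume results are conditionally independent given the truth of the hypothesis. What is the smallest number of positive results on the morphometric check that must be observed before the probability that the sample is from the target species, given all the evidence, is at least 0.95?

4

Prior odds: 0.0051 ÷ 0.9949 = 51/9949.
False-positive rate = 1 − 0.93 = 0.07; likelihood ratio of a positive = 0.92/0.07 = 92/7.
Target odds: 0.95 ÷ 0.05 = 19.
Need (51/9949) × (92/7)ⁿ ≥ 19, i.e. (92/7)ⁿ ≥ 189031/51.
(92/7)³ = 778688/343 falls short of 189031/51 but (92/7)⁴ = 71639296/2401 reaches it, so n = 4.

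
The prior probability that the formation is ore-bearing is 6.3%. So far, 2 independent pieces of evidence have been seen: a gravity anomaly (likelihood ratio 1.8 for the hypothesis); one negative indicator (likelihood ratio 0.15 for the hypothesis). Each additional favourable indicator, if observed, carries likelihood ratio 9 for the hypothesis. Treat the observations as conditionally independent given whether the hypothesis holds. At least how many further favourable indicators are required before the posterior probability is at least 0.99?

4

Prior odds = 0.063/0.937 = 63/937.
Combined Bayes factor of the evidence already in hand = 1.8 × 0.15 = 0.27.
Odds after that evidence = (63/937) × 0.27 = 1701/93700.
Target odds = 0.99/0.01 = 99.
Need 9ⁿ ≥ 99 ÷ (1701/93700) = 1030700/189.
9³ = 729 falls short of 1030700/189 but 9⁴ = 6561 reaches it, so n = 4.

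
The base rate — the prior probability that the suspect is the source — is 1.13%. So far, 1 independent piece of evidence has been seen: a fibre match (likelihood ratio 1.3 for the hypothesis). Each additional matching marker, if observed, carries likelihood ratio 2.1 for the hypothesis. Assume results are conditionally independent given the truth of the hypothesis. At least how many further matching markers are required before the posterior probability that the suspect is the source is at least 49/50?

Prior odds = 0.0113/0.9887 = 113/9887.
Bayes factor of the evidence already in hand = 1.3.
Odds after that evidence = (113/9887) × 1.3 = 1469/98870.
Target odds = 0.98/0.02 = 49.
Need 2.1ⁿ ≥ 49 ÷ (1469/98870) = 4844630/1469.
2.1¹⁰ ≈1667.99 falls short of 4844630/1469 but 2.1¹¹ ≈3502.78 reaches it, so n = 11.

11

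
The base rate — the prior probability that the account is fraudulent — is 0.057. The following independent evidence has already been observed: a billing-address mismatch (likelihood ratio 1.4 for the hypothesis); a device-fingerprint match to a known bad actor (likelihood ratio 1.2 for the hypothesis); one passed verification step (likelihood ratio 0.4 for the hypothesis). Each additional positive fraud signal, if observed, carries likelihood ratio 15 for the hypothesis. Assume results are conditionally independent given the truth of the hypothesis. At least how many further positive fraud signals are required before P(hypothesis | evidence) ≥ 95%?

Prior odds = 0.057/0.943 = 57/943.
Combined Bayes factor of the evidence already in hand = 1.4 × 1.2 × 0.4 = 0.672.
Odds after that evidence = (57/943) × 0.672 = 4788/117875.
Target odds = 0.95/0.05 = 19.
Need 15ⁿ ≥ 19 ÷ (4788/117875) = 117875/252.
15² = 225 falls short of 117875/252 but 15³ = 3375 reaches it, so n = 3.

3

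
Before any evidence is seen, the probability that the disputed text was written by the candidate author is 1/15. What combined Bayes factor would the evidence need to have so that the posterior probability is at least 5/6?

Prior odds = (1/15)/(14/15) = 1/14.
Target odds = (5/6)/(1/6) = 5.
Required Bayes factor = 5 ÷ (1/14) = 70.

70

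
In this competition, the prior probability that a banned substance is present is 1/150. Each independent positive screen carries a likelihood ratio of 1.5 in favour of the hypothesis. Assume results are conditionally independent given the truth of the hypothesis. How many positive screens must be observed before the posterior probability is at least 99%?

24

Prior odds = (1/150)/(149/150) = 1/149.
Likelihood ratio per positive screen = 1.5.
Target posterior odds = 0.99/0.01 = 99.
Require 1.5ⁿ ≥ 99 ÷ (1/149) = 14751.
1.5²³ ≈11222.7 falls short of 14751 but 1.5²⁴ ≈16834.1 reaches it, so n = 24.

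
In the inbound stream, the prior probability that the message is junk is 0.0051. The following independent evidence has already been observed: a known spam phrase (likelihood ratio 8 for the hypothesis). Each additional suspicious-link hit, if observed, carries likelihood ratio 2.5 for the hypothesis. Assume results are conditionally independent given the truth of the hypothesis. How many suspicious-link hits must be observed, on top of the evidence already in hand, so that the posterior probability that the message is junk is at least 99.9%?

12

Prior odds = 0.0051/0.9949 = 51/9949.
Bayes factor of the evidence already in hand = 8.
Odds after that evidence = (51/9949) × 8 = 408/9949.
Target odds = 0.999/0.001 = 999.
Need 2.5ⁿ ≥ 999 ÷ (408/9949) = 3313017/136.
2.5¹¹ = 48828125/2048 falls short of 3313017/136 but 2.5¹² = 244140625/4096 reaches it, so n = 12.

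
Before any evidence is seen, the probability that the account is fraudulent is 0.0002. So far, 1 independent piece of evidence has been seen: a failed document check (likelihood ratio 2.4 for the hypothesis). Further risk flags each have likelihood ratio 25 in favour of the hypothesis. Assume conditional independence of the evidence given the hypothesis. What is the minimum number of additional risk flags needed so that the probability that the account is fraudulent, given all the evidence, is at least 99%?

Prior odds = 0.0002/0.9998 = 1/4999.
Bayes factor of the evidence already in hand = 2.4.
Odds after that evidence = (1/4999) × 2.4 = 12/24995.
Target odds = 0.99/0.01 = 99.
Need 25ⁿ ≥ 99 ÷ (12/24995) = 206208.75.
25³ = 15625 falls short of 206208.75 but 25⁴ = 390625 reaches it, so n = 4.

4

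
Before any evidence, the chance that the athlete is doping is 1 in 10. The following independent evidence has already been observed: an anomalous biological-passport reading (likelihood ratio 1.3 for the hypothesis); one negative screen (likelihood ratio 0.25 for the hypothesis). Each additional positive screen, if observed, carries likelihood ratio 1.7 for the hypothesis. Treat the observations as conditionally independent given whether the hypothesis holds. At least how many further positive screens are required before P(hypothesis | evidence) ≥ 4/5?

Prior odds = 0.1/0.9 = 1/9.
Combined Bayes factor of the evidence already in hand = 1.3 × 0.25 = 0.325.
Odds after that evidence = (1/9) × 0.325 = 13/360.
Target odds = 0.8/0.2 = 4.
Need 1.7ⁿ ≥ 4 ÷ (13/360) = 1440/13.
1.7⁸ ≈69.7576 falls short of 1440/13 but 1.7⁹ ≈118.588 reaches it, so n = 9.

9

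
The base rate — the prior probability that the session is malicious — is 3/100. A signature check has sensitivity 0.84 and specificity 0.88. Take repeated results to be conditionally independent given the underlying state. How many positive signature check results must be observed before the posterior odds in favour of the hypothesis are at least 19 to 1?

Prior odds = 0.03/0.97 = 3/97.
False-positive rate = 1 − 0.88 = 0.12; likelihood ratio of a positive = 0.84/0.12 = 7.
Target odds = 19.
Need (3/97) × 7ⁿ ≥ 19, i.e. 7ⁿ ≥ 1843/3.
7³ = 343 falls short of 1843/3 but 7⁴ = 2401 reaches it, so n = 4.

4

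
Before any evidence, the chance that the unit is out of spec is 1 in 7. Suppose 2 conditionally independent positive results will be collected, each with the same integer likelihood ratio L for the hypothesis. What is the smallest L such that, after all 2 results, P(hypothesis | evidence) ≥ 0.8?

5

Prior odds = (1/7)/(6/7) = 1/6.
Target odds = 0.8/0.2 = 4.
Need L² ≥ 4 ÷ (1/6) = 24.
4² = 16 < 24 ≤ 25 = 5², so L = 5.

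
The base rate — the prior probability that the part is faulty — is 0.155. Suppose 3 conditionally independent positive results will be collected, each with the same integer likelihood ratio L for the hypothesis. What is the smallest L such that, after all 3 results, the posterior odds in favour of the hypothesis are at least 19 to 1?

5

Prior odds = 0.155/0.845 = 31/169.
Target odds = 19.
Need L³ ≥ 19 ÷ (31/169) = 3211/31.
4³ = 64 < 3211/31 ≤ 125 = 5³, so L = 5.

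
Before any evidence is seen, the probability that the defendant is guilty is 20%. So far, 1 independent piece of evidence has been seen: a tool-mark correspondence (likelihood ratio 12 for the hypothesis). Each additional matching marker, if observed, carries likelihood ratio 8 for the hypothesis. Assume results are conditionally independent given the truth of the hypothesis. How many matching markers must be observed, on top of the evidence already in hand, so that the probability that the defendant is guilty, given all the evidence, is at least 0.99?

Prior odds = 0.2/0.8 = 0.25.
Bayes factor of the evidence already in hand = 12.
Odds after that evidence = 0.25 × 12 = 3.
Target odds = 0.99/0.01 = 99.
Need 8ⁿ ≥ 99 ÷ 3 = 33.
8¹ = 8 falls short of 33 but 8² = 64 reaches it, so n = 2.

2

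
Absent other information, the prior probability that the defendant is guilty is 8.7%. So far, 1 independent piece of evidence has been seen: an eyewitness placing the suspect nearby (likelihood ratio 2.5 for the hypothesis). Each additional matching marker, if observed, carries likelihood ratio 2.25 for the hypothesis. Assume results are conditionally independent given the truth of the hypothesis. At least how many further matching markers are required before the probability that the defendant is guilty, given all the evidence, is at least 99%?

Prior odds = 0.087/0.913 = 87/913.
Bayes factor of the evidence already in hand = 2.5.
Odds after that evidence = (87/913) × 2.5 = 435/1826.
Target odds = 0.99/0.01 = 99.
Need 2.25ⁿ ≥ 99 ÷ (435/1826) = 60258/145.
2.25⁷ = 4782969/16384 falls short of 60258/145 but 2.25⁸ = 43046721/65536 reaches it, so n = 8.

8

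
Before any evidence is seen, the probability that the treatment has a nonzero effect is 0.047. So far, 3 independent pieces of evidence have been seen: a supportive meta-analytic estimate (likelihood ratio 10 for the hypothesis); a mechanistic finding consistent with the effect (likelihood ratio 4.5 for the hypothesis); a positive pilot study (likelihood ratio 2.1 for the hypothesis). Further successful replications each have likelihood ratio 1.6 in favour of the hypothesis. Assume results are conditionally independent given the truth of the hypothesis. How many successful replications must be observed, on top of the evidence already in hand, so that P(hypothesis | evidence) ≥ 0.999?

Prior odds = 0.047/0.953 = 47/953.
Combined Bayes factor of the evidence already in hand = 10 × 4.5 × 2.1 = 94.5.
Odds after that evidence = (47/953) × 94.5 = 8883/1906.
Target odds = 0.999/0.001 = 999.
Need 1.6ⁿ ≥ 999 ÷ (8883/1906) = 70522/329.
1.6¹¹ ≈175.922 falls short of 70522/329 but 1.6¹² ≈281.475 reaches it, so n = 12.

12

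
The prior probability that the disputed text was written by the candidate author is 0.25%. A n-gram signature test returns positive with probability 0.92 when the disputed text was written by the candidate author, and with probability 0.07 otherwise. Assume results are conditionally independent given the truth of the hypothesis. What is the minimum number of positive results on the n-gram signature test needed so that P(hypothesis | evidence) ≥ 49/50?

4

Prior odds = 0.0025/0.9975 = 1/399.
Likelihood ratio of a positive result = 0.92/0.07 = 92/7.
Target posterior odds = 0.98/0.02 = 49.
Require (92/7)ⁿ ≥ 49 ÷ (1/399) = 19551.
(92/7)³ = 778688/343 falls short of 19551 but (92/7)⁴ = 71639296/2401 reaches it, so n = 4.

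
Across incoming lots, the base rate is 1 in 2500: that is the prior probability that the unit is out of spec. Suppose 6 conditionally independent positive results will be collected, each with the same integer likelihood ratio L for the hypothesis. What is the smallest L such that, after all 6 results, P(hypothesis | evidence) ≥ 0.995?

9

Prior odds = 0.0004/0.9996 = 1/2499.
Target odds = 0.995/0.005 = 199.
Need L⁶ ≥ 199 ÷ (1/2499) = 497301.
8⁶ = 262144 < 497301 ≤ 531441 = 9⁶, so L = 9.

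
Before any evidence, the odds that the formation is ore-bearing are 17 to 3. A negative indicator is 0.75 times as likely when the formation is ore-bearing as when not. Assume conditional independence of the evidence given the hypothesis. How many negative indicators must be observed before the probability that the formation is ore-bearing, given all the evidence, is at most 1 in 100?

Prior odds = 17/3.
Likelihood ratio per negative indicator = 0.75.
Target posterior odds = 0.01/0.99 = 1/99.
Require 0.75ⁿ ≤ 1/99 ÷ (17/3) = 1/561.
0.75²² ≈0.00178381 is still above 1/561 but 0.75²³ ≈0.00133786 is at or below it, so n = 23.

23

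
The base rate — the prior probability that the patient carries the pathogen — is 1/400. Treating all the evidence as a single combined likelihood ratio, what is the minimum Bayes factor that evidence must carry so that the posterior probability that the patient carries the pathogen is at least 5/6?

1995

Prior odds = 0.0025/0.9975 = 1/399.
Target odds = (5/6)/(1/6) = 5.
Required Bayes factor = 5 ÷ (1/399) = 1995.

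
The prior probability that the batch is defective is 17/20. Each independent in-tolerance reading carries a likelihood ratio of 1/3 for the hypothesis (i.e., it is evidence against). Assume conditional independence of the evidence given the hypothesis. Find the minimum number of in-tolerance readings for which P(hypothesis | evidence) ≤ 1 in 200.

Prior odds = 0.85/0.15 = 17/3.
Likelihood ratio per in-tolerance reading = 1/3.
Target posterior odds = 0.005/0.995 = 1/199.
Require (1/3)ⁿ ≤ 1/199 ÷ (17/3) = 3/3383.
(1/3)⁶ = 1/729 is still above 3/3383 but (1/3)⁷ = 1/2187 is at or below it, so n = 7.

7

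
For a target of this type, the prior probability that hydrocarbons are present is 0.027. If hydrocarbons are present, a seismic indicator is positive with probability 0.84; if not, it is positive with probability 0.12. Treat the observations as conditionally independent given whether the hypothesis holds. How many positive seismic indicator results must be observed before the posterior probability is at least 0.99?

5

Prior odds: 0.027 ÷ 0.973 = 27/973.
Likelihood ratio of a positive = 0.84/0.12 = 7.
Target odds: 0.99 ÷ 0.01 = 99.
Need (27/973) × 7ⁿ ≥ 99, i.e. 7ⁿ ≥ 10703/3.
7⁴ = 2401 falls short of 10703/3 but 7⁵ = 16807 reaches it, so n = 5.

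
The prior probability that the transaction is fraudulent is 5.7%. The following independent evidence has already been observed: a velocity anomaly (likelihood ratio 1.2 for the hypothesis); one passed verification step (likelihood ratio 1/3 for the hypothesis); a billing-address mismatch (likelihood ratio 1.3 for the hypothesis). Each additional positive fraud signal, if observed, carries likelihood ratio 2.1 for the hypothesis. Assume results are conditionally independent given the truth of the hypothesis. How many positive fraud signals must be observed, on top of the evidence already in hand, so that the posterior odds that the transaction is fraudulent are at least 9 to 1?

8

Prior odds = 0.057/0.943 = 57/943.
Combined Bayes factor of the evidence already in hand = 1.2 × (1/3) × 1.3 = 0.52.
Odds after that evidence = (57/943) × 0.52 = 741/23575.
Target odds = 9.
Need 2.1ⁿ ≥ 9 ÷ (741/23575) = 70725/247.
2.1⁷ ≈180.109 falls short of 70725/247 but 2.1⁸ ≈378.229 reaches it, so n = 8.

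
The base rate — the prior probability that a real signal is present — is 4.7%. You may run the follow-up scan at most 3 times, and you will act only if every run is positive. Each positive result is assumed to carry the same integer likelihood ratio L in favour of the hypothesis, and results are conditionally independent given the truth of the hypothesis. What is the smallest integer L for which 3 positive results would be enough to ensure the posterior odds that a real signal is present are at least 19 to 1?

8

Prior odds = 0.047/0.953 = 47/953.
Target odds = 19.
Need L³ ≥ 19 ÷ (47/953) = 18107/47.
7³ = 343 < 18107/47 ≤ 512 = 8³, so L = 8.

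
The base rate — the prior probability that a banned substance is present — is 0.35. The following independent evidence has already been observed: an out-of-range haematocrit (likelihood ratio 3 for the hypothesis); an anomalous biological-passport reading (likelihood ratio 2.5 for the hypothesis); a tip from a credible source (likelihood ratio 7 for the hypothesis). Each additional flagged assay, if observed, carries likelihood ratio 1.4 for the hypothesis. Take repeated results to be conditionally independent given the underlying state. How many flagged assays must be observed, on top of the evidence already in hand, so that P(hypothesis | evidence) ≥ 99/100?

Prior odds = 0.35/0.65 = 7/13.
Combined Bayes factor of the evidence already in hand = 3 × 2.5 × 7 = 52.5.
Odds after that evidence = (7/13) × 52.5 = 735/26.
Target odds = 0.99/0.01 = 99.
Need 1.4ⁿ ≥ 99 ÷ (735/26) = 858/245.
1.4³ = 2.744 falls short of 858/245 but 1.4⁴ = 3.8416 reaches it, so n = 4.

4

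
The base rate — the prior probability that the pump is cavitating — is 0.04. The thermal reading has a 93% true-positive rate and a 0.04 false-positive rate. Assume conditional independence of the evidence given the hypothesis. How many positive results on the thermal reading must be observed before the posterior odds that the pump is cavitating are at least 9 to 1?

Prior odds: 0.04 ÷ 0.96 = 1/24.
Likelihood ratio of a positive result = 0.93/0.04 = 23.25.
Target odds = 9.
Require 23.25ⁿ ≥ 9 ÷ (1/24) = 216.
23.25¹ = 23.25 falls short of 216 but 23.25² = 540.5625 reaches it, so n = 2.

2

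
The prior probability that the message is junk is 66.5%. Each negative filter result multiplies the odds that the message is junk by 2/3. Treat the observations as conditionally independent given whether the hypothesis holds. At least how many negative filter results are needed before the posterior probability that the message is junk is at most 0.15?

Prior odds = 0.665/0.335 = 133/67.
Likelihood ratio per negative filter result = 2/3.
Target posterior odds = 0.15/0.85 = 3/17.
Require (2/3)ⁿ ≤ 3/17 ÷ (133/67) = 201/2261.
(2/3)⁵ = 32/243 is still above 201/2261 but (2/3)⁶ = 64/729 is at or below it, so n = 6.

6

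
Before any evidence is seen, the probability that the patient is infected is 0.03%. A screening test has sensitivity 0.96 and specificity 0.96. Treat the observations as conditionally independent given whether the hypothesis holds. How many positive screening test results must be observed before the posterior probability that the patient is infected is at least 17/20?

Prior odds: 0.0003 ÷ 0.9997 = 3/9997.
False-positive rate = 1 − 0.96 = 0.04; likelihood ratio of a positive = 0.96/0.04 = 24.
Target posterior odds = 0.85/0.15 = 17/3.
Need (3/9997) × 24ⁿ ≥ 17/3, i.e. 24ⁿ ≥ 169949/9.
24³ = 13824 falls short of 169949/9 but 24⁴ = 331776 reaches it, so n = 4.

4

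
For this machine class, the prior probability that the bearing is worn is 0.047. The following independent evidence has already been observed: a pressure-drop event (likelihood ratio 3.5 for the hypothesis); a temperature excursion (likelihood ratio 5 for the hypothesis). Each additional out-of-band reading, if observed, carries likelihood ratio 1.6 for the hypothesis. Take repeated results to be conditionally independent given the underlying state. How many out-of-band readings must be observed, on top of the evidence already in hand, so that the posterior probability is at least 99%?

Prior odds = 0.047/0.953 = 47/953.
Combined Bayes factor of the evidence already in hand = 3.5 × 5 = 17.5.
Odds after that evidence = (47/953) × 17.5 = 1645/1906.
Target odds = 0.99/0.01 = 99.
Need 1.6ⁿ ≥ 99 ÷ (1645/1906) = 188694/1645.
1.6¹⁰ ≈109.951 falls short of 188694/1645 but 1.6¹¹ ≈175.922 reaches it, so n = 11.

11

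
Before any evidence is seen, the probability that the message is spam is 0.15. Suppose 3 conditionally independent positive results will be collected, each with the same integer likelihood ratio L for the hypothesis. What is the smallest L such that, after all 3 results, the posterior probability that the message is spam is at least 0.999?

Prior odds = 0.15/0.85 = 3/17.
Target odds = 0.999/0.001 = 999.
Need L³ ≥ 999 ÷ (3/17) = 5661.
17³ = 4913 < 5661 ≤ 5832 = 18³, so L = 18.

18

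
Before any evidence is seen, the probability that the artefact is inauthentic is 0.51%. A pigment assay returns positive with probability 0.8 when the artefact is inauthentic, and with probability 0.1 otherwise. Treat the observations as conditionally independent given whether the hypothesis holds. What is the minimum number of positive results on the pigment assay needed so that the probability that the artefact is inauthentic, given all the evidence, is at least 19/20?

4

Prior odds = 0.0051/0.9949 = 51/9949.
Likelihood ratio of a positive result = 0.8/0.1 = 8.
Target odds: 0.95 ÷ 0.05 = 19.
Require 8ⁿ ≥ 19 ÷ (51/9949) = 189031/51.
8³ = 512 falls short of 189031/51 but 8⁴ = 4096 reaches it, so n = 4.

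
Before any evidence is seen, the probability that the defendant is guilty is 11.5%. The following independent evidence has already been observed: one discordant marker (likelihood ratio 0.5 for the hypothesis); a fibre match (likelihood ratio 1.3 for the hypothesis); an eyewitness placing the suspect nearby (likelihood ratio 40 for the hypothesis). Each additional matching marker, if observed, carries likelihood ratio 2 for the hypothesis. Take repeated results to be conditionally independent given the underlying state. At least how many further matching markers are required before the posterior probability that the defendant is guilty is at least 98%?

Prior odds = 0.115/0.885 = 23/177.
Combined Bayes factor of the evidence already in hand = 0.5 × 1.3 × 40 = 26.
Odds after that evidence = (23/177) × 26 = 598/177.
Target odds = 0.98/0.02 = 49.
Need 2ⁿ ≥ 49 ÷ (598/177) = 8673/598.
2³ = 8 falls short of 8673/598 but 2⁴ = 16 reaches it, so n = 4.

4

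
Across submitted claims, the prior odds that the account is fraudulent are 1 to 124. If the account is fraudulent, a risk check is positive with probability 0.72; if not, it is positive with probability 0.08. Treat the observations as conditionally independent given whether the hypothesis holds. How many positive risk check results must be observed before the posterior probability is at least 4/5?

Prior odds = 1/124.
Likelihood ratio of a positive = 0.72/0.08 = 9.
Target posterior odds = 0.8/0.2 = 4.
Require 9ⁿ ≥ 4 ÷ (1/124) = 496.
9² = 81 falls short of 496 but 9³ = 729 reaches it, so n = 3.

3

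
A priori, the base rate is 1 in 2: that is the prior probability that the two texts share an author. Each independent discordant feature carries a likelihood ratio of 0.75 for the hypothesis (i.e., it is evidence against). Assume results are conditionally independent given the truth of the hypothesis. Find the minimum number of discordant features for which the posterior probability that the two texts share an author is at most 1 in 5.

5

Prior odds: 0.5 ÷ 0.5 = 1.
Likelihood ratio per discordant feature = 0.75.
Target posterior odds = 0.2/0.8 = 0.25.
Require 0.75ⁿ ≤ 0.25 ÷ 1 = 0.25.
0.75⁴ = 0.31640625 is still above 0.25 but 0.75⁵ = 243/1024 is at or below it, so n = 5.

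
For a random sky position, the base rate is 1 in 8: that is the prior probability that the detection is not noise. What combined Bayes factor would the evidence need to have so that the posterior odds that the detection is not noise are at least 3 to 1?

Prior odds = 0.125/0.875 = 1/7.
Target odds = 3.
Required Bayes factor = 3 ÷ (1/7) = 21.

21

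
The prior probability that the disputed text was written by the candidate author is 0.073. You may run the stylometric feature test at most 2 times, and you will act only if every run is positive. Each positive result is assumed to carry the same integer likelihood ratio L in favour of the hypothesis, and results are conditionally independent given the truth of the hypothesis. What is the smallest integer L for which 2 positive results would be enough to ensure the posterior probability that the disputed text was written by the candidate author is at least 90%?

11

Prior odds = 0.073/0.927 = 73/927.
Target odds = 0.9/0.1 = 9.
Need L² ≥ 9 ÷ (73/927) = 8343/73.
10² = 100 < 8343/73 ≤ 121 = 11², so L = 11.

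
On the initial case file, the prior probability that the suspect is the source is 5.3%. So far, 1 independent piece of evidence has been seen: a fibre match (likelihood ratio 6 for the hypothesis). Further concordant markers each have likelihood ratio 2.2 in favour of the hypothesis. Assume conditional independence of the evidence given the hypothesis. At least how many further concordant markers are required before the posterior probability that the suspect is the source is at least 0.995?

Prior odds = 0.053/0.947 = 53/947.
Bayes factor of the evidence already in hand = 6.
Odds after that evidence = (53/947) × 6 = 318/947.
Target odds = 0.995/0.005 = 199.
Need 2.2ⁿ ≥ 199 ÷ (318/947) = 188453/318.
2.2⁸ = 214358881/390625 falls short of 188453/318 but 2.2⁹ ≈1207.27 reaches it, so n = 9.

9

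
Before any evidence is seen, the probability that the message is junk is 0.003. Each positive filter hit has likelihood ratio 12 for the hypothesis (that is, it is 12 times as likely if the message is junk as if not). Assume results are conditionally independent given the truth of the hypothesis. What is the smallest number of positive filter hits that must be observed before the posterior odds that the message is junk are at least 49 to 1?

Prior odds: 0.003 ÷ 0.997 = 3/997.
Likelihood ratio per positive filter hit = 12.
Target odds = 49.
Require 12ⁿ ≥ 49 ÷ (3/997) = 48853/3.
12³ = 1728 falls short of 48853/3 but 12⁴ = 20736 reaches it, so n = 4.

4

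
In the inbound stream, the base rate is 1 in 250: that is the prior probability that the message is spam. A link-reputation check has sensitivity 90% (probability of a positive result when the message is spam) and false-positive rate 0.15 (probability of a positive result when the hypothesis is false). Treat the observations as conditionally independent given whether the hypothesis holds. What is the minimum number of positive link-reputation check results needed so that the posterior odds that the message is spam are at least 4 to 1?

Prior odds = 0.004/0.996 = 1/249.
Likelihood ratio of a positive result = 0.9/0.15 = 6.
Target odds = 4.
Require 6ⁿ ≥ 4 ÷ (1/249) = 996.
6³ = 216 falls short of 996 but 6⁴ = 1296 reaches it, so n = 4.

4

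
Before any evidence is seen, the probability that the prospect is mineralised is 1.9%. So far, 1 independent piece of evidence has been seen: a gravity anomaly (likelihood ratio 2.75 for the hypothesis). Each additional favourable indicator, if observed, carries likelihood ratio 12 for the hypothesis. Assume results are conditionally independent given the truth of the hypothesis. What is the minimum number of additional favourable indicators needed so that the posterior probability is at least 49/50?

3

Prior odds = 0.019/0.981 = 19/981.
Bayes factor of the evidence already in hand = 2.75.
Odds after that evidence = (19/981) × 2.75 = 209/3924.
Target odds = 0.98/0.02 = 49.
Need 12ⁿ ≥ 49 ÷ (209/3924) = 192276/209.
12² = 144 falls short of 192276/209 but 12³ = 1728 reaches it, so n = 3.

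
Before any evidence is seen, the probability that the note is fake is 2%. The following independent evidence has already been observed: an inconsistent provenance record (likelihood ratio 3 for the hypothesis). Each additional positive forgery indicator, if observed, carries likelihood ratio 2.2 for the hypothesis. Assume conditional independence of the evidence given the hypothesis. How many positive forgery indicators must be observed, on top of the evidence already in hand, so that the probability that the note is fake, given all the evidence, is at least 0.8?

Prior odds = 0.02/0.98 = 1/49.
Bayes factor of the evidence already in hand = 3.
Odds after that evidence = (1/49) × 3 = 3/49.
Target odds = 0.8/0.2 = 4.
Need 2.2ⁿ ≥ 4 ÷ (3/49) = 196/3.
2.2⁵ = 51.53632 falls short of 196/3 but 2.2⁶ = 1771561/15625 reaches it, so n = 6.

6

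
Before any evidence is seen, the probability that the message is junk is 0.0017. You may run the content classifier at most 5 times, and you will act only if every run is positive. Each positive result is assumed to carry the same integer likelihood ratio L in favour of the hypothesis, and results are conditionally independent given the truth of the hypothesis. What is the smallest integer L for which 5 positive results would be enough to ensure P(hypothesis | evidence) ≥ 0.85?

Prior odds = 0.0017/0.9983 = 17/9983.
Target odds = 0.85/0.15 = 17/3.
Need L⁵ ≥ 17/3 ÷ (17/9983) = 9983/3.
5⁵ = 3125 < 9983/3 ≤ 7776 = 6⁵, so L = 6.

6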